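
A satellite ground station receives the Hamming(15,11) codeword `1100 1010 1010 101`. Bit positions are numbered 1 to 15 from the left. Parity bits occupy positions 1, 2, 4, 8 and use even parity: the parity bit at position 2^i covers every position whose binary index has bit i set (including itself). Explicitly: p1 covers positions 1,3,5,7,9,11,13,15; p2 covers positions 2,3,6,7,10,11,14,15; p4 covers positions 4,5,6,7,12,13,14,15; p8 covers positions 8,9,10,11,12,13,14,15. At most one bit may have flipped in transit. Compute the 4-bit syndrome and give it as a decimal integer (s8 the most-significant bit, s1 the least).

1

s1: b1⊕b3⊕b5⊕b7⊕b9⊕b11⊕b13⊕b15 = 1⊕0⊕1⊕1⊕1⊕1⊕1⊕1 = 1
s2: b2⊕b3⊕b6⊕b7⊕b10⊕b11⊕b14⊕b15 = 1⊕0⊕0⊕1⊕0⊕1⊕0⊕1 = 0
s4: b4⊕b5⊕b6⊕b7⊕b12⊕b13⊕b14⊕b15 = 0⊕1⊕0⊕1⊕0⊕1⊕0⊕1 = 0
s8: b8⊕b9⊕b10⊕b11⊕b12⊕b13⊕b14⊕b15 = 0⊕1⊕0⊕1⊕0⊕1⊕0⊕1 = 0
Syndrome (s8...s1) = 0001 → position 1.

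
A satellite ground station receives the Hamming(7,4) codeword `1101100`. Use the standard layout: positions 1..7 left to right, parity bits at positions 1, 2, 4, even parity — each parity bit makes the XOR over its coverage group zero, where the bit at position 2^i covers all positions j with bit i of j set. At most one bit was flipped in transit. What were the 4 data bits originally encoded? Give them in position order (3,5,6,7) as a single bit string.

0100

s1: b1⊕b3⊕b5⊕b7 = 1⊕0⊕1⊕0 = 0
s2: b2⊕b3⊕b6⊕b7 = 1⊕0⊕0⊕0 = 1
s4: b4⊕b5⊕b6⊕b7 = 1⊕1⊕0⊕0 = 0
Syndrome (s4...s1) = 010 → position 2.
Flip bit 2: corrected codeword = 1001100
Data bits at positions 3,5,6,7: 0100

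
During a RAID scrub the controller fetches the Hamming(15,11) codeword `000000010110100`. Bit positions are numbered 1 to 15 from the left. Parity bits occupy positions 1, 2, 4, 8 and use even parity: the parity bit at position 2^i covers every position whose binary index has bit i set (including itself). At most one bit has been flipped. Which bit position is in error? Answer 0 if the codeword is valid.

4

s1: b1⊕b3⊕b5⊕b7⊕b9⊕b11⊕b13⊕b15 = 0⊕0⊕0⊕0⊕0⊕1⊕1⊕0 = 0
s2: b2⊕b3⊕b6⊕b7⊕b10⊕b11⊕b14⊕b15 = 0⊕0⊕0⊕0⊕1⊕1⊕0⊕0 = 0
s4: b4⊕b5⊕b6⊕b7⊕b12⊕b13⊕b14⊕b15 = 0⊕0⊕0⊕0⊕0⊕1⊕0⊕0 = 1
s8: b8⊕b9⊕b10⊕b11⊕b12⊕b13⊕b14⊕b15 = 1⊕0⊕1⊕1⊕0⊕1⊕0⊕0 = 0
Syndrome (s8...s1) = 0100 → position 4.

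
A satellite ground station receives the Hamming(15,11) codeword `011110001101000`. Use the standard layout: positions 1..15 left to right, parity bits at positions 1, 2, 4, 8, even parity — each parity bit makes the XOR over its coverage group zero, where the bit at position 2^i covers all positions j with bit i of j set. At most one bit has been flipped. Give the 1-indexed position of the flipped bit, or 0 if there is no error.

15

s1: b1⊕b3⊕b5⊕b7⊕b9⊕b11⊕b13⊕b15 = 0⊕1⊕1⊕0⊕1⊕0⊕0⊕0 = 1
s2: b2⊕b3⊕b6⊕b7⊕b10⊕b11⊕b14⊕b15 = 1⊕1⊕0⊕0⊕1⊕0⊕0⊕0 = 1
s4: b4⊕b5⊕b6⊕b7⊕b12⊕b13⊕b14⊕b15 = 1⊕1⊕0⊕0⊕1⊕0⊕0⊕0 = 1
s8: b8⊕b9⊕b10⊕b11⊕b12⊕b13⊕b14⊕b15 = 0⊕1⊕1⊕0⊕1⊕0⊕0⊕0 = 1
Syndrome (s8...s1) = 1111 → position 15.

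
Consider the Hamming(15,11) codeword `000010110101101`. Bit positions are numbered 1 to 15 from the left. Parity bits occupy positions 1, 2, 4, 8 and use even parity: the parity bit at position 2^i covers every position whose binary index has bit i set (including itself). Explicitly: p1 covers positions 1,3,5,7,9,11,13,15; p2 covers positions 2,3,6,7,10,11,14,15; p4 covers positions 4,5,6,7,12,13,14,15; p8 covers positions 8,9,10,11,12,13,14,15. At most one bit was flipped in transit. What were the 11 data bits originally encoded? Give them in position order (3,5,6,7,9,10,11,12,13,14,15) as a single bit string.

01010101111

s1: b1⊕b3⊕b5⊕b7⊕b9⊕b11⊕b13⊕b15 = 0⊕0⊕1⊕1⊕0⊕0⊕1⊕1 = 0
s2: b2⊕b3⊕b6⊕b7⊕b10⊕b11⊕b14⊕b15 = 0⊕0⊕0⊕1⊕1⊕0⊕0⊕1 = 1
s4: b4⊕b5⊕b6⊕b7⊕b12⊕b13⊕b14⊕b15 = 0⊕1⊕0⊕1⊕1⊕1⊕0⊕1 = 1
s8: b8⊕b9⊕b10⊕b11⊕b12⊕b13⊕b14⊕b15 = 1⊕0⊕1⊕0⊕1⊕1⊕0⊕1 = 1
Syndrome (s8...s1) = 1110 → position 14.
Flip bit 14: corrected codeword = 000010110101111
Data bits at positions 3,5,6,7,9,10,11,12,13,14,15: 01010101111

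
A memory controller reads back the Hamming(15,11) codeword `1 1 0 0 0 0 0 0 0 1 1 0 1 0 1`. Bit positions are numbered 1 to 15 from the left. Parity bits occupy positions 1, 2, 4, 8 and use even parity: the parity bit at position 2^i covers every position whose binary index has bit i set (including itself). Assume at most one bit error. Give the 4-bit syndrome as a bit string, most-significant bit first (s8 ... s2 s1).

0000

s1: b1⊕b3⊕b5⊕b7⊕b9⊕b11⊕b13⊕b15 = 1⊕0⊕0⊕0⊕0⊕1⊕1⊕1 = 0
s2: b2⊕b3⊕b6⊕b7⊕b10⊕b11⊕b14⊕b15 = 1⊕0⊕0⊕0⊕1⊕1⊕0⊕1 = 0
s4: b4⊕b5⊕b6⊕b7⊕b12⊕b13⊕b14⊕b15 = 0⊕0⊕0⊕0⊕0⊕1⊕0⊕1 = 0
s8: b8⊕b9⊕b10⊕b11⊕b12⊕b13⊕b14⊕b15 = 0⊕0⊕1⊕1⊕0⊕1⊕0⊕1 = 0
Syndrome (s8...s1) = 0000 → position 0 (no error).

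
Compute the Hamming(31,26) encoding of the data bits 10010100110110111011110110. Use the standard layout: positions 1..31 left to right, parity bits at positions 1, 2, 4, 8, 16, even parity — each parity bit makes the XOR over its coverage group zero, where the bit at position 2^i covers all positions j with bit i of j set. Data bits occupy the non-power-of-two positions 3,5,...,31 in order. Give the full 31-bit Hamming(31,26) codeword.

0110001101001101110111011110110

Place data bits at non-power-of-two positions: b3=1, b5=0, b6=0, b7=1, b9=0, b10=1, b11=0, b12=0, b13=1, b14=1, b15=0, b17=1, b18=1, b19=0, b20=1, b21=1, b22=1, b23=0, b24=1, b25=1, b26=1, b27=1, b28=0, b29=1, b30=1, b31=0.
p1 = XOR of data positions {3,5,7,9,11,13,15,17,19,21,23,25,27,29,31} = 1⊕0⊕1⊕0⊕0⊕1⊕0⊕1⊕0⊕1⊕0⊕1⊕1⊕1⊕0 = 0
p2 = XOR of data positions {3,6,7,10,11,14,15,18,19,22,23,26,27,30,31} = 1⊕0⊕1⊕1⊕0⊕1⊕0⊕1⊕0⊕1⊕0⊕1⊕1⊕1⊕0 = 1
p4 = XOR of data positions {5,6,7,12,13,14,15,20,21,22,23,28,29,30,31} = 0⊕0⊕1⊕0⊕1⊕1⊕0⊕1⊕1⊕1⊕0⊕0⊕1⊕1⊕0 = 0
p8 = XOR of data positions {9,10,11,12,13,14,15,24,25,26,27,28,29,30,31} = 0⊕1⊕0⊕0⊕1⊕1⊕0⊕1⊕1⊕1⊕1⊕0⊕1⊕1⊕0 = 1
p16 = XOR of data positions {17,18,19,20,21,22,23,24,25,26,27,28,29,30,31} = 1⊕1⊕0⊕1⊕1⊕1⊕0⊕1⊕1⊕1⊕1⊕0⊕1⊕1⊕0 = 1
Codeword b1..b31 = 0110001101001101110111011110110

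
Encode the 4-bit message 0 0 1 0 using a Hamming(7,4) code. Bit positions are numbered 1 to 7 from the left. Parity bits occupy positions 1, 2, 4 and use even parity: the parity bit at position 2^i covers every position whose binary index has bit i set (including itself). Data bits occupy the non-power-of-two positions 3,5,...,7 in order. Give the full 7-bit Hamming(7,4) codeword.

0101010

Place data bits at non-power-of-two positions: b3=0, b5=0, b6=1, b7=0.
p1 = XOR of data positions {3,5,7} = 0⊕0⊕0 = 0
p2 = XOR of data positions {3,6,7} = 0⊕1⊕0 = 1
p4 = XOR of data positions {5,6,7} = 0⊕1⊕0 = 1
Codeword b1..b7 = 0101010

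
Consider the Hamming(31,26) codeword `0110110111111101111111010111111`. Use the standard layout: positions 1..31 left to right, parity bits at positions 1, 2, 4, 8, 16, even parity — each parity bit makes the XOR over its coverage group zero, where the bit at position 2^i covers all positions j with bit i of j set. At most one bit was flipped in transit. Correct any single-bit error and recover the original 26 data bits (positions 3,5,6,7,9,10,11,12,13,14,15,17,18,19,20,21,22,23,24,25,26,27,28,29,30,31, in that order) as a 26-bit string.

s1: b1⊕b3⊕b5⊕b7⊕b9⊕b11⊕b13⊕b15⊕b17⊕b19⊕b21⊕b23⊕b25⊕b27⊕b29⊕b31 = 0⊕1⊕1⊕0⊕1⊕1⊕1⊕0⊕1⊕1⊕1⊕0⊕0⊕1⊕1⊕1 = 1
s2: b2⊕b3⊕b6⊕b7⊕b10⊕b11⊕b14⊕b15⊕b18⊕b19⊕b22⊕b23⊕b26⊕b27⊕b30⊕b31 = 1⊕1⊕1⊕0⊕1⊕1⊕1⊕0⊕1⊕1⊕1⊕0⊕1⊕1⊕1⊕1 = 1
s4: b4⊕b5⊕b6⊕b7⊕b12⊕b13⊕b14⊕b15⊕b20⊕b21⊕b22⊕b23⊕b28⊕b29⊕b30⊕b31 = 0⊕1⊕1⊕0⊕1⊕1⊕1⊕0⊕1⊕1⊕1⊕0⊕1⊕1⊕1⊕1 = 0
s8: b8⊕b9⊕b10⊕b11⊕b12⊕b13⊕b14⊕b15⊕b24⊕b25⊕b26⊕b27⊕b28⊕b29⊕b30⊕b31 = 1⊕1⊕1⊕1⊕1⊕1⊕1⊕0⊕1⊕0⊕1⊕1⊕1⊕1⊕1⊕1 = 0
s16: b16⊕b17⊕b18⊕b19⊕b20⊕b21⊕b22⊕b23⊕b24⊕b25⊕b26⊕b27⊕b28⊕b29⊕b30⊕b31 = 1⊕1⊕1⊕1⊕1⊕1⊕1⊕0⊕1⊕0⊕1⊕1⊕1⊕1⊕1⊕1 = 0
Syndrome (s16...s1) = 00011 → position 3.
Flip bit 3: corrected codeword = 0100110111111101111111010111111
Data bits at positions 3,5,6,7,9,10,11,12,13,14,15,17,18,19,20,21,22,23,24,25,26,27,28,29,30,31: 01101111110111111010111111

01101111110111111010111111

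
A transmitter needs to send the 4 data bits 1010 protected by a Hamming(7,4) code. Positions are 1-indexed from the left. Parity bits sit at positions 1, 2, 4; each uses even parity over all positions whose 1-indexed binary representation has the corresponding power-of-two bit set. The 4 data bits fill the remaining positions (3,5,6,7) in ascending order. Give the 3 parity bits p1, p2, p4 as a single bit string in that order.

Place data bits at non-power-of-two positions: b3=1, b5=0, b6=1, b7=0.
p1 = XOR of data positions {3,5,7} = 1⊕0⊕0 = 1
p2 = XOR of data positions {3,6,7} = 1⊕1⊕0 = 0
p4 = XOR of data positions {5,6,7} = 0⊕1⊕0 = 1
Parity bits p1,p2,p4 = 101

101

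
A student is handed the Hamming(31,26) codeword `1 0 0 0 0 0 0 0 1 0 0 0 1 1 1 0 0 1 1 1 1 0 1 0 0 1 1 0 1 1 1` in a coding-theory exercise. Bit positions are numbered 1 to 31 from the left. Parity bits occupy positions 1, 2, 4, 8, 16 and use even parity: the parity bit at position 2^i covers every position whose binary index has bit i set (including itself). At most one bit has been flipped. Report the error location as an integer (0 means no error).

14

s1: b1⊕b3⊕b5⊕b7⊕b9⊕b11⊕b13⊕b15⊕b17⊕b19⊕b21⊕b23⊕b25⊕b27⊕b29⊕b31 = 1⊕0⊕0⊕0⊕1⊕0⊕1⊕1⊕0⊕1⊕1⊕1⊕0⊕1⊕1⊕1 = 0
s2: b2⊕b3⊕b6⊕b7⊕b10⊕b11⊕b14⊕b15⊕b18⊕b19⊕b22⊕b23⊕b26⊕b27⊕b30⊕b31 = 0⊕0⊕0⊕0⊕0⊕0⊕1⊕1⊕1⊕1⊕0⊕1⊕1⊕1⊕1⊕1 = 1
s4: b4⊕b5⊕b6⊕b7⊕b12⊕b13⊕b14⊕b15⊕b20⊕b21⊕b22⊕b23⊕b28⊕b29⊕b30⊕b31 = 0⊕0⊕0⊕0⊕0⊕1⊕1⊕1⊕1⊕1⊕0⊕1⊕0⊕1⊕1⊕1 = 1
s8: b8⊕b9⊕b10⊕b11⊕b12⊕b13⊕b14⊕b15⊕b24⊕b25⊕b26⊕b27⊕b28⊕b29⊕b30⊕b31 = 0⊕1⊕0⊕0⊕0⊕1⊕1⊕1⊕0⊕0⊕1⊕1⊕0⊕1⊕1⊕1 = 1
s16: b16⊕b17⊕b18⊕b19⊕b20⊕b21⊕b22⊕b23⊕b24⊕b25⊕b26⊕b27⊕b28⊕b29⊕b30⊕b31 = 0⊕0⊕1⊕1⊕1⊕1⊕0⊕1⊕0⊕0⊕1⊕1⊕0⊕1⊕1⊕1 = 0
Syndrome (s16...s1) = 01110 → position 14.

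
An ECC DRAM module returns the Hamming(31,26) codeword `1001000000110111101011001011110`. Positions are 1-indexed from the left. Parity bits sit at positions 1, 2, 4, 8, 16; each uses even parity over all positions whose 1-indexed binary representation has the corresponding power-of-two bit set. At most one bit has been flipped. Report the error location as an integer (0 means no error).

s1: b1⊕b3⊕b5⊕b7⊕b9⊕b11⊕b13⊕b15⊕b17⊕b19⊕b21⊕b23⊕b25⊕b27⊕b29⊕b31 = 1⊕0⊕0⊕0⊕0⊕1⊕0⊕1⊕1⊕1⊕1⊕0⊕1⊕1⊕1⊕0 = 1
s2: b2⊕b3⊕b6⊕b7⊕b10⊕b11⊕b14⊕b15⊕b18⊕b19⊕b22⊕b23⊕b26⊕b27⊕b30⊕b31 = 0⊕0⊕0⊕0⊕0⊕1⊕1⊕1⊕0⊕1⊕1⊕0⊕0⊕1⊕1⊕0 = 1
s4: b4⊕b5⊕b6⊕b7⊕b12⊕b13⊕b14⊕b15⊕b20⊕b21⊕b22⊕b23⊕b28⊕b29⊕b30⊕b31 = 1⊕0⊕0⊕0⊕1⊕0⊕1⊕1⊕0⊕1⊕1⊕0⊕1⊕1⊕1⊕0 = 1
s8: b8⊕b9⊕b10⊕b11⊕b12⊕b13⊕b14⊕b15⊕b24⊕b25⊕b26⊕b27⊕b28⊕b29⊕b30⊕b31 = 0⊕0⊕0⊕1⊕1⊕0⊕1⊕1⊕0⊕1⊕0⊕1⊕1⊕1⊕1⊕0 = 1
s16: b16⊕b17⊕b18⊕b19⊕b20⊕b21⊕b22⊕b23⊕b24⊕b25⊕b26⊕b27⊕b28⊕b29⊕b30⊕b31 = 1⊕1⊕0⊕1⊕0⊕1⊕1⊕0⊕0⊕1⊕0⊕1⊕1⊕1⊕1⊕0 = 0
Syndrome (s16...s1) = 01111 → position 15.

15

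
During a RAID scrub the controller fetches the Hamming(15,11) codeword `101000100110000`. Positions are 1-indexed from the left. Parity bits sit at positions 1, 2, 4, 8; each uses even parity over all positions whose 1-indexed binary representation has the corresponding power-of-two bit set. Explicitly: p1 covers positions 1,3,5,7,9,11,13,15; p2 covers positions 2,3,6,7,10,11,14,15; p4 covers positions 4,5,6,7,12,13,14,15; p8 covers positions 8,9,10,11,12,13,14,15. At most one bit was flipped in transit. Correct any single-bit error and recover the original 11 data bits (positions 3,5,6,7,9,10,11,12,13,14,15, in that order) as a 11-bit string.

10010110000

s1: b1⊕b3⊕b5⊕b7⊕b9⊕b11⊕b13⊕b15 = 1⊕1⊕0⊕1⊕0⊕1⊕0⊕0 = 0
s2: b2⊕b3⊕b6⊕b7⊕b10⊕b11⊕b14⊕b15 = 0⊕1⊕0⊕1⊕1⊕1⊕0⊕0 = 0
s4: b4⊕b5⊕b6⊕b7⊕b12⊕b13⊕b14⊕b15 = 0⊕0⊕0⊕1⊕0⊕0⊕0⊕0 = 1
s8: b8⊕b9⊕b10⊕b11⊕b12⊕b13⊕b14⊕b15 = 0⊕0⊕1⊕1⊕0⊕0⊕0⊕0 = 0
Syndrome (s8...s1) = 0100 → position 4.
Flip bit 4: corrected codeword = 101100100110000
Data bits at positions 3,5,6,7,9,10,11,12,13,14,15: 10010110000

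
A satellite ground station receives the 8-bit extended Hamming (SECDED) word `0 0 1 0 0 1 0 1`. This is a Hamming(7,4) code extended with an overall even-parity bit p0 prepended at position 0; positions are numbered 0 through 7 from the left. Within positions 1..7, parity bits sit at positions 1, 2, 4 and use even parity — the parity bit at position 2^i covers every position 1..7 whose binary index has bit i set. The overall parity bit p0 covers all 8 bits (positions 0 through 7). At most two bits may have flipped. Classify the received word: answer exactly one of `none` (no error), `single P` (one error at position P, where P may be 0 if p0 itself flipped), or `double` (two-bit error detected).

s1: b1⊕b3⊕b5⊕b7 = 0⊕0⊕1⊕1 = 0
s2: b2⊕b3⊕b6⊕b7 = 1⊕0⊕0⊕1 = 0
s4: b4⊕b5⊕b6⊕b7 = 0⊕1⊕0⊕1 = 0
Syndrome (s4...s1) = 000 → position 0 (no error).
Overall parity (XOR of all 8 bits, including p0): 0⊕0⊕1⊕0⊕0⊕1⊕0⊕1 = 1
Overall=1, syndrome position=0 → single-bit error at position 0.

single 0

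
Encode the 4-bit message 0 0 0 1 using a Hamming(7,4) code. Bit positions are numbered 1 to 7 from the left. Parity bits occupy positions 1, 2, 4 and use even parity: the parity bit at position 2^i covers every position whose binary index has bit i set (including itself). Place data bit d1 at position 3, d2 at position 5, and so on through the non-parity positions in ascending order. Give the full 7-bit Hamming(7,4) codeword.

Place data bits at non-power-of-two positions: b3=0, b5=0, b6=0, b7=1.
p1 = XOR of data positions {3,5,7} = 0⊕0⊕1 = 1
p2 = XOR of data positions {3,6,7} = 0⊕0⊕1 = 1
p4 = XOR of data positions {5,6,7} = 0⊕0⊕1 = 1
Codeword b1..b7 = 1101001

1101001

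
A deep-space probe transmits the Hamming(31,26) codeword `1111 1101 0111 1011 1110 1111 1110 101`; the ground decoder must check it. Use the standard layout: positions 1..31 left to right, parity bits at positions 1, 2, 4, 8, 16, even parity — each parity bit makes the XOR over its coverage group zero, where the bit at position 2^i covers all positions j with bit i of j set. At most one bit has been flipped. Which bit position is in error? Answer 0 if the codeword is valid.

22

s1: b1⊕b3⊕b5⊕b7⊕b9⊕b11⊕b13⊕b15⊕b17⊕b19⊕b21⊕b23⊕b25⊕b27⊕b29⊕b31 = 1⊕1⊕1⊕0⊕0⊕1⊕1⊕1⊕1⊕1⊕1⊕1⊕1⊕1⊕1⊕1 = 0
s2: b2⊕b3⊕b6⊕b7⊕b10⊕b11⊕b14⊕b15⊕b18⊕b19⊕b22⊕b23⊕b26⊕b27⊕b30⊕b31 = 1⊕1⊕1⊕0⊕1⊕1⊕0⊕1⊕1⊕1⊕1⊕1⊕1⊕1⊕0⊕1 = 1
s4: b4⊕b5⊕b6⊕b7⊕b12⊕b13⊕b14⊕b15⊕b20⊕b21⊕b22⊕b23⊕b28⊕b29⊕b30⊕b31 = 1⊕1⊕1⊕0⊕1⊕1⊕0⊕1⊕0⊕1⊕1⊕1⊕0⊕1⊕0⊕1 = 1
s8: b8⊕b9⊕b10⊕b11⊕b12⊕b13⊕b14⊕b15⊕b24⊕b25⊕b26⊕b27⊕b28⊕b29⊕b30⊕b31 = 1⊕0⊕1⊕1⊕1⊕1⊕0⊕1⊕1⊕1⊕1⊕1⊕0⊕1⊕0⊕1 = 0
s16: b16⊕b17⊕b18⊕b19⊕b20⊕b21⊕b22⊕b23⊕b24⊕b25⊕b26⊕b27⊕b28⊕b29⊕b30⊕b31 = 1⊕1⊕1⊕1⊕0⊕1⊕1⊕1⊕1⊕1⊕1⊕1⊕0⊕1⊕0⊕1 = 1
Syndrome (s16...s1) = 10110 → position 22.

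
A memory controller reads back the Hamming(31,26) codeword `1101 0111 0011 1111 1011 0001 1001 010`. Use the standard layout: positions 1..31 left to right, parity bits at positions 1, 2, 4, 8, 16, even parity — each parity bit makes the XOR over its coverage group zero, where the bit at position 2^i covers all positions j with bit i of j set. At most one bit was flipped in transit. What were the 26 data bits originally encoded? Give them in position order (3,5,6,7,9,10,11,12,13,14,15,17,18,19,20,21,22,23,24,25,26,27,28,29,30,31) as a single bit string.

00110011111101100011001010

s1: b1⊕b3⊕b5⊕b7⊕b9⊕b11⊕b13⊕b15⊕b17⊕b19⊕b21⊕b23⊕b25⊕b27⊕b29⊕b31 = 1⊕0⊕0⊕1⊕0⊕1⊕1⊕1⊕1⊕1⊕0⊕0⊕1⊕0⊕0⊕0 = 0
s2: b2⊕b3⊕b6⊕b7⊕b10⊕b11⊕b14⊕b15⊕b18⊕b19⊕b22⊕b23⊕b26⊕b27⊕b30⊕b31 = 1⊕0⊕1⊕1⊕0⊕1⊕1⊕1⊕0⊕1⊕0⊕0⊕0⊕0⊕1⊕0 = 0
s4: b4⊕b5⊕b6⊕b7⊕b12⊕b13⊕b14⊕b15⊕b20⊕b21⊕b22⊕b23⊕b28⊕b29⊕b30⊕b31 = 1⊕0⊕1⊕1⊕1⊕1⊕1⊕1⊕1⊕0⊕0⊕0⊕1⊕0⊕1⊕0 = 0
s8: b8⊕b9⊕b10⊕b11⊕b12⊕b13⊕b14⊕b15⊕b24⊕b25⊕b26⊕b27⊕b28⊕b29⊕b30⊕b31 = 1⊕0⊕0⊕1⊕1⊕1⊕1⊕1⊕1⊕1⊕0⊕0⊕1⊕0⊕1⊕0 = 0
s16: b16⊕b17⊕b18⊕b19⊕b20⊕b21⊕b22⊕b23⊕b24⊕b25⊕b26⊕b27⊕b28⊕b29⊕b30⊕b31 = 1⊕1⊕0⊕1⊕1⊕0⊕0⊕0⊕1⊕1⊕0⊕0⊕1⊕0⊕1⊕0 = 0
Syndrome (s16...s1) = 00000 → position 0 (no error).
No correction needed.
Data bits at positions 3,5,6,7,9,10,11,12,13,14,15,17,18,19,20,21,22,23,24,25,26,27,28,29,30,31: 00110011111101100011001010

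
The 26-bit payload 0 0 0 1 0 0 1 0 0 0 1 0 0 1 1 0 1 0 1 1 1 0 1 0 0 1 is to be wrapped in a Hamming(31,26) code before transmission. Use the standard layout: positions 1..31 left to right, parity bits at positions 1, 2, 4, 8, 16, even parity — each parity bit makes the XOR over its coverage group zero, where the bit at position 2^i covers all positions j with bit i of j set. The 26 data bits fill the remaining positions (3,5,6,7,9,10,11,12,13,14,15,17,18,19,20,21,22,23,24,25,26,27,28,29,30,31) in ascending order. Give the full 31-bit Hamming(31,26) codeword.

Place data bits at non-power-of-two positions: b3=0, b5=0, b6=0, b7=1, b9=0, b10=0, b11=1, b12=0, b13=0, b14=0, b15=1, b17=0, b18=0, b19=1, b20=1, b21=0, b22=1, b23=0, b24=1, b25=1, b26=1, b27=0, b28=1, b29=0, b30=0, b31=1.
p1 = XOR of data positions {3,5,7,9,11,13,15,17,19,21,23,25,27,29,31} = 0⊕0⊕1⊕0⊕1⊕0⊕1⊕0⊕1⊕0⊕0⊕1⊕0⊕0⊕1 = 0
p2 = XOR of data positions {3,6,7,10,11,14,15,18,19,22,23,26,27,30,31} = 0⊕0⊕1⊕0⊕1⊕0⊕1⊕0⊕1⊕1⊕0⊕1⊕0⊕0⊕1 = 1
p4 = XOR of data positions {5,6,7,12,13,14,15,20,21,22,23,28,29,30,31} = 0⊕0⊕1⊕0⊕0⊕0⊕1⊕1⊕0⊕1⊕0⊕1⊕0⊕0⊕1 = 0
p8 = XOR of data positions {9,10,11,12,13,14,15,24,25,26,27,28,29,30,31} = 0⊕0⊕1⊕0⊕0⊕0⊕1⊕1⊕1⊕1⊕0⊕1⊕0⊕0⊕1 = 1
p16 = XOR of data positions {17,18,19,20,21,22,23,24,25,26,27,28,29,30,31} = 0⊕0⊕1⊕1⊕0⊕1⊕0⊕1⊕1⊕1⊕0⊕1⊕0⊕0⊕1 = 0
Codeword b1..b31 = 0100001100100010001101011101001

0100001100100010001101011101001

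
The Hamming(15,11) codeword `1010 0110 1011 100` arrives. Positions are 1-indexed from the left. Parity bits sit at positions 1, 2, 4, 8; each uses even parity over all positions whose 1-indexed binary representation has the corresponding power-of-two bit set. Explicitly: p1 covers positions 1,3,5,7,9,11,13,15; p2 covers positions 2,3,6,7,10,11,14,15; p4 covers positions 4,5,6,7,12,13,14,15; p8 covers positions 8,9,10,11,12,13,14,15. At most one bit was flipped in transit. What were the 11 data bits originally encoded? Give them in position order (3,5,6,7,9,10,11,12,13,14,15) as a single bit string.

s1: b1⊕b3⊕b5⊕b7⊕b9⊕b11⊕b13⊕b15 = 1⊕1⊕0⊕1⊕1⊕1⊕1⊕0 = 0
s2: b2⊕b3⊕b6⊕b7⊕b10⊕b11⊕b14⊕b15 = 0⊕1⊕1⊕1⊕0⊕1⊕0⊕0 = 0
s4: b4⊕b5⊕b6⊕b7⊕b12⊕b13⊕b14⊕b15 = 0⊕0⊕1⊕1⊕1⊕1⊕0⊕0 = 0
s8: b8⊕b9⊕b10⊕b11⊕b12⊕b13⊕b14⊕b15 = 0⊕1⊕0⊕1⊕1⊕1⊕0⊕0 = 0
Syndrome (s8...s1) = 0000 → position 0 (no error).
No correction needed.
Data bits at positions 3,5,6,7,9,10,11,12,13,14,15: 10111011100

10111011100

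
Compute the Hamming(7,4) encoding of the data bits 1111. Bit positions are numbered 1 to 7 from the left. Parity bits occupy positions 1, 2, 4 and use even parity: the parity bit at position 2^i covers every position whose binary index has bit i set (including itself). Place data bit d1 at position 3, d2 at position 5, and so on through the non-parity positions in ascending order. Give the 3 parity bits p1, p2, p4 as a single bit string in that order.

Place data bits at non-power-of-two positions: b3=1, b5=1, b6=1, b7=1.
p1 = XOR of data positions {3,5,7} = 1⊕1⊕1 = 1
p2 = XOR of data positions {3,6,7} = 1⊕1⊕1 = 1
p4 = XOR of data positions {5,6,7} = 1⊕1⊕1 = 1
Parity bits p1,p2,p4 = 111

111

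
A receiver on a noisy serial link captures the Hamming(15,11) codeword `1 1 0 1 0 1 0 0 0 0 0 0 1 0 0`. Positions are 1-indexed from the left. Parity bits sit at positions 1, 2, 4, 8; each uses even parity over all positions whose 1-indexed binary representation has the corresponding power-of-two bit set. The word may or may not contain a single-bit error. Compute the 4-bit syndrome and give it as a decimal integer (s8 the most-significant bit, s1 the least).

12

s1: b1⊕b3⊕b5⊕b7⊕b9⊕b11⊕b13⊕b15 = 1⊕0⊕0⊕0⊕0⊕0⊕1⊕0 = 0
s2: b2⊕b3⊕b6⊕b7⊕b10⊕b11⊕b14⊕b15 = 1⊕0⊕1⊕0⊕0⊕0⊕0⊕0 = 0
s4: b4⊕b5⊕b6⊕b7⊕b12⊕b13⊕b14⊕b15 = 1⊕0⊕1⊕0⊕0⊕1⊕0⊕0 = 1
s8: b8⊕b9⊕b10⊕b11⊕b12⊕b13⊕b14⊕b15 = 0⊕0⊕0⊕0⊕0⊕1⊕0⊕0 = 1
Syndrome (s8...s1) = 1100 → position 12.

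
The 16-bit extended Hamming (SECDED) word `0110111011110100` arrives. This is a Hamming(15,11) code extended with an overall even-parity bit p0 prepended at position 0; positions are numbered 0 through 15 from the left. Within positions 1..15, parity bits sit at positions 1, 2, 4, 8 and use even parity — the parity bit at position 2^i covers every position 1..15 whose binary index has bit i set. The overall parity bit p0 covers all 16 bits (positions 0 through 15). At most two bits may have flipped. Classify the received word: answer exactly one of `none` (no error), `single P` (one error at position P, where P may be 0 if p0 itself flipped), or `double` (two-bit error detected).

s1: b1⊕b3⊕b5⊕b7⊕b9⊕b11⊕b13⊕b15 = 1⊕0⊕1⊕0⊕1⊕1⊕1⊕0 = 1
s2: b2⊕b3⊕b6⊕b7⊕b10⊕b11⊕b14⊕b15 = 1⊕0⊕1⊕0⊕1⊕1⊕0⊕0 = 0
s4: b4⊕b5⊕b6⊕b7⊕b12⊕b13⊕b14⊕b15 = 1⊕1⊕1⊕0⊕0⊕1⊕0⊕0 = 0
s8: b8⊕b9⊕b10⊕b11⊕b12⊕b13⊕b14⊕b15 = 1⊕1⊕1⊕1⊕0⊕1⊕0⊕0 = 1
Syndrome (s8...s1) = 1001 → position 9.
Overall parity (XOR of all 16 bits, including p0): 0⊕1⊕1⊕0⊕1⊕1⊕1⊕0⊕1⊕1⊕1⊕1⊕0⊕1⊕0⊕0 = 0
Overall=0, syndrome position=9 → double-bit error detected (uncorrectable).

double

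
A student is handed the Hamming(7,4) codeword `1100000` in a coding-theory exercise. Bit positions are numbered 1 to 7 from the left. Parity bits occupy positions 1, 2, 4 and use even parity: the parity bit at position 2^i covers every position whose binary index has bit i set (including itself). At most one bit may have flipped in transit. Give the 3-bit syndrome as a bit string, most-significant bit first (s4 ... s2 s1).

s1: b1⊕b3⊕b5⊕b7 = 1⊕0⊕0⊕0 = 1
s2: b2⊕b3⊕b6⊕b7 = 1⊕0⊕0⊕0 = 1
s4: b4⊕b5⊕b6⊕b7 = 0⊕0⊕0⊕0 = 0
Syndrome (s4...s1) = 011 → position 3.

011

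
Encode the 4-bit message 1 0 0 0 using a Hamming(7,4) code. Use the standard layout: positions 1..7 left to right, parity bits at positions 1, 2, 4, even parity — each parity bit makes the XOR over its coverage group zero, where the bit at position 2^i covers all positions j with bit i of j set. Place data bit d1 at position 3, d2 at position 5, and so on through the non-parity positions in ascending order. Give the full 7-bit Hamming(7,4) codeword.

1110000

Place data bits at non-power-of-two positions: b3=1, b5=0, b6=0, b7=0.
p1 = XOR of data positions {3,5,7} = 1⊕0⊕0 = 1
p2 = XOR of data positions {3,6,7} = 1⊕0⊕0 = 1
p4 = XOR of data positions {5,6,7} = 0⊕0⊕0 = 0
Codeword b1..b7 = 1110000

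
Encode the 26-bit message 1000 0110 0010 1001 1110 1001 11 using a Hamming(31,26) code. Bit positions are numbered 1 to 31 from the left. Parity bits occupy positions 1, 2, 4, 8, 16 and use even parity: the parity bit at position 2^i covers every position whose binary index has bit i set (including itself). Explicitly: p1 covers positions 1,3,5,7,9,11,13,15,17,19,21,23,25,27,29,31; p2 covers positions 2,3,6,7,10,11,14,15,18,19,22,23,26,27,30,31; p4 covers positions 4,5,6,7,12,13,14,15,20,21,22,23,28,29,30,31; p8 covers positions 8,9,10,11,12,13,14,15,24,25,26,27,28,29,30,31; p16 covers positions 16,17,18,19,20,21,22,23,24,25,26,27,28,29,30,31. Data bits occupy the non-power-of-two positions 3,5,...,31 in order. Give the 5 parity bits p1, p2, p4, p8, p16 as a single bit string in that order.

10101

Place data bits at non-power-of-two positions: b3=1, b5=0, b6=0, b7=0, b9=0, b10=1, b11=1, b12=0, b13=0, b14=0, b15=1, b17=0, b18=1, b19=0, b20=0, b21=1, b22=1, b23=1, b24=1, b25=0, b26=1, b27=0, b28=0, b29=1, b30=1, b31=1.
p1 = XOR of data positions {3,5,7,9,11,13,15,17,19,21,23,25,27,29,31} = 1⊕0⊕0⊕0⊕1⊕0⊕1⊕0⊕0⊕1⊕1⊕0⊕0⊕1⊕1 = 1
p2 = XOR of data positions {3,6,7,10,11,14,15,18,19,22,23,26,27,30,31} = 1⊕0⊕0⊕1⊕1⊕0⊕1⊕1⊕0⊕1⊕1⊕1⊕0⊕1⊕1 = 0
p4 = XOR of data positions {5,6,7,12,13,14,15,20,21,22,23,28,29,30,31} = 0⊕0⊕0⊕0⊕0⊕0⊕1⊕0⊕1⊕1⊕1⊕0⊕1⊕1⊕1 = 1
p8 = XOR of data positions {9,10,11,12,13,14,15,24,25,26,27,28,29,30,31} = 0⊕1⊕1⊕0⊕0⊕0⊕1⊕1⊕0⊕1⊕0⊕0⊕1⊕1⊕1 = 0
p16 = XOR of data positions {17,18,19,20,21,22,23,24,25,26,27,28,29,30,31} = 0⊕1⊕0⊕0⊕1⊕1⊕1⊕1⊕0⊕1⊕0⊕0⊕1⊕1⊕1 = 1
Parity bits p1,p2,p4,p8,p16 = 10101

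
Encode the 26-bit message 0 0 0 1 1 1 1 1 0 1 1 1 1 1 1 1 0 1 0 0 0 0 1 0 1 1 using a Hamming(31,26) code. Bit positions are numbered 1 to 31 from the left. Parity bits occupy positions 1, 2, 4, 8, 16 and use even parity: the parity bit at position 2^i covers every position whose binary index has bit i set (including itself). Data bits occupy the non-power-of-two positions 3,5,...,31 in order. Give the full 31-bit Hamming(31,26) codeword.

1000001111110111111110100001011

Place data bits at non-power-of-two positions: b3=0, b5=0, b6=0, b7=1, b9=1, b10=1, b11=1, b12=1, b13=0, b14=1, b15=1, b17=1, b18=1, b19=1, b20=1, b21=1, b22=0, b23=1, b24=0, b25=0, b26=0, b27=0, b28=1, b29=0, b30=1, b31=1.
p1 = XOR of data positions {3,5,7,9,11,13,15,17,19,21,23,25,27,29,31} = 0⊕0⊕1⊕1⊕1⊕0⊕1⊕1⊕1⊕1⊕1⊕0⊕0⊕0⊕1 = 1
p2 = XOR of data positions {3,6,7,10,11,14,15,18,19,22,23,26,27,30,31} = 0⊕0⊕1⊕1⊕1⊕1⊕1⊕1⊕1⊕0⊕1⊕0⊕0⊕1⊕1 = 0
p4 = XOR of data positions {5,6,7,12,13,14,15,20,21,22,23,28,29,30,31} = 0⊕0⊕1⊕1⊕0⊕1⊕1⊕1⊕1⊕0⊕1⊕1⊕0⊕1⊕1 = 0
p8 = XOR of data positions {9,10,11,12,13,14,15,24,25,26,27,28,29,30,31} = 1⊕1⊕1⊕1⊕0⊕1⊕1⊕0⊕0⊕0⊕0⊕1⊕0⊕1⊕1 = 1
p16 = XOR of data positions {17,18,19,20,21,22,23,24,25,26,27,28,29,30,31} = 1⊕1⊕1⊕1⊕1⊕0⊕1⊕0⊕0⊕0⊕0⊕1⊕0⊕1⊕1 = 1
Codeword b1..b31 = 1000001111110111111110100001011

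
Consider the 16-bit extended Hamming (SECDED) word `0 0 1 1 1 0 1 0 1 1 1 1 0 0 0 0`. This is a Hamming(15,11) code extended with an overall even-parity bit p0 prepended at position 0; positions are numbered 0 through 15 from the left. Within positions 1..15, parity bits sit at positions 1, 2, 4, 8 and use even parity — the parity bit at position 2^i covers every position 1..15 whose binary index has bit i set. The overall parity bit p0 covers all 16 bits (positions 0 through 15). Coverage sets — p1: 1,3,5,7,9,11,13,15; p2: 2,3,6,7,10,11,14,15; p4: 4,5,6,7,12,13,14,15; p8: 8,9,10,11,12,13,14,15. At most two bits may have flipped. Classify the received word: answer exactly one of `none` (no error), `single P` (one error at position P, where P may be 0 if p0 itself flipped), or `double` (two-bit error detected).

double

s1: b1⊕b3⊕b5⊕b7⊕b9⊕b11⊕b13⊕b15 = 0⊕1⊕0⊕0⊕1⊕1⊕0⊕0 = 1
s2: b2⊕b3⊕b6⊕b7⊕b10⊕b11⊕b14⊕b15 = 1⊕1⊕1⊕0⊕1⊕1⊕0⊕0 = 1
s4: b4⊕b5⊕b6⊕b7⊕b12⊕b13⊕b14⊕b15 = 1⊕0⊕1⊕0⊕0⊕0⊕0⊕0 = 0
s8: b8⊕b9⊕b10⊕b11⊕b12⊕b13⊕b14⊕b15 = 1⊕1⊕1⊕1⊕0⊕0⊕0⊕0 = 0
Syndrome (s8...s1) = 0011 → position 3.
Overall parity (XOR of all 16 bits, including p0): 0⊕0⊕1⊕1⊕1⊕0⊕1⊕0⊕1⊕1⊕1⊕1⊕0⊕0⊕0⊕0 = 0
Overall=0, syndrome position=3 → double-bit error detected (uncorrectable).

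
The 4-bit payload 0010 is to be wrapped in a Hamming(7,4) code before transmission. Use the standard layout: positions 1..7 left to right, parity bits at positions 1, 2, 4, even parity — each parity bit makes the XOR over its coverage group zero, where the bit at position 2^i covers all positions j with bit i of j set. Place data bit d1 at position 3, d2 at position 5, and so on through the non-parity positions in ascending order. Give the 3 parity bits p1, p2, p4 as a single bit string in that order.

Place data bits at non-power-of-two positions: b3=0, b5=0, b6=1, b7=0.
p1 = XOR of data positions {3,5,7} = 0⊕0⊕0 = 0
p2 = XOR of data positions {3,6,7} = 0⊕1⊕0 = 1
p4 = XOR of data positions {5,6,7} = 0⊕1⊕0 = 1
Parity bits p1,p2,p4 = 011

011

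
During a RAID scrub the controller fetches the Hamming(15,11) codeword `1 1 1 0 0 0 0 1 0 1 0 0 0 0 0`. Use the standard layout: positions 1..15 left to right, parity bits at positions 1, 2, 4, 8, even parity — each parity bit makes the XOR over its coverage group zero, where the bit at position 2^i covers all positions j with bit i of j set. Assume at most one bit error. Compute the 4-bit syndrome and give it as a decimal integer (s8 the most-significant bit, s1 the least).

2

s1: b1⊕b3⊕b5⊕b7⊕b9⊕b11⊕b13⊕b15 = 1⊕1⊕0⊕0⊕0⊕0⊕0⊕0 = 0
s2: b2⊕b3⊕b6⊕b7⊕b10⊕b11⊕b14⊕b15 = 1⊕1⊕0⊕0⊕1⊕0⊕0⊕0 = 1
s4: b4⊕b5⊕b6⊕b7⊕b12⊕b13⊕b14⊕b15 = 0⊕0⊕0⊕0⊕0⊕0⊕0⊕0 = 0
s8: b8⊕b9⊕b10⊕b11⊕b12⊕b13⊕b14⊕b15 = 1⊕0⊕1⊕0⊕0⊕0⊕0⊕0 = 0
Syndrome (s8...s1) = 0010 → position 2.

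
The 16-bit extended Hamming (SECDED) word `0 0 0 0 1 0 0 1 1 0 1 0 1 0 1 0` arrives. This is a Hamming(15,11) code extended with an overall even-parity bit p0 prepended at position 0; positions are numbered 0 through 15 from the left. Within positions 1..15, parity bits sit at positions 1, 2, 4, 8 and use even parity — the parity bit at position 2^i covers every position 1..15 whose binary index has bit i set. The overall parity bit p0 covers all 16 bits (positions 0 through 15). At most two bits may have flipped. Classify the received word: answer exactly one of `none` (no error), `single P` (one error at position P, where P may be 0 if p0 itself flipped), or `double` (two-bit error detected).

s1: b1⊕b3⊕b5⊕b7⊕b9⊕b11⊕b13⊕b15 = 0⊕0⊕0⊕1⊕0⊕0⊕0⊕0 = 1
s2: b2⊕b3⊕b6⊕b7⊕b10⊕b11⊕b14⊕b15 = 0⊕0⊕0⊕1⊕1⊕0⊕1⊕0 = 1
s4: b4⊕b5⊕b6⊕b7⊕b12⊕b13⊕b14⊕b15 = 1⊕0⊕0⊕1⊕1⊕0⊕1⊕0 = 0
s8: b8⊕b9⊕b10⊕b11⊕b12⊕b13⊕b14⊕b15 = 1⊕0⊕1⊕0⊕1⊕0⊕1⊕0 = 0
Syndrome (s8...s1) = 0011 → position 3.
Overall parity (XOR of all 16 bits, including p0): 0⊕0⊕0⊕0⊕1⊕0⊕0⊕1⊕1⊕0⊕1⊕0⊕1⊕0⊕1⊕0 = 0
Overall=0, syndrome position=3 → double-bit error detected (uncorrectable).

double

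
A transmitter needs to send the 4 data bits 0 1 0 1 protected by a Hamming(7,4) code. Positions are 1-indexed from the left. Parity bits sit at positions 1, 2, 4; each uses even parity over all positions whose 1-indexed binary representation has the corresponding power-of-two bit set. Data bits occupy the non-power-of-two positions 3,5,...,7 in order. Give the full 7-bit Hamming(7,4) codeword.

Place data bits at non-power-of-two positions: b3=0, b5=1, b6=0, b7=1.
p1 = XOR of data positions {3,5,7} = 0⊕1⊕1 = 0
p2 = XOR of data positions {3,6,7} = 0⊕0⊕1 = 1
p4 = XOR of data positions {5,6,7} = 1⊕0⊕1 = 0
Codeword b1..b7 = 0100101

0100101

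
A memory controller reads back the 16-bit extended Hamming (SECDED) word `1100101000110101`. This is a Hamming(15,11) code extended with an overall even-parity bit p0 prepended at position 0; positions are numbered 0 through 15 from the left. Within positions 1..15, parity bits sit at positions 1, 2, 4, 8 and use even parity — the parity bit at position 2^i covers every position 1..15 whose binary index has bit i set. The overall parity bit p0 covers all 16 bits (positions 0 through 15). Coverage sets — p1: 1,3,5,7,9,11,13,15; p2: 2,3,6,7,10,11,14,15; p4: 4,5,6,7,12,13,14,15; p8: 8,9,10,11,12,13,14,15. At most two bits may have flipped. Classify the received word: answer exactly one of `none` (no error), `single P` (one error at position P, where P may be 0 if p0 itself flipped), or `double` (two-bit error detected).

s1: b1⊕b3⊕b5⊕b7⊕b9⊕b11⊕b13⊕b15 = 1⊕0⊕0⊕0⊕0⊕1⊕1⊕1 = 0
s2: b2⊕b3⊕b6⊕b7⊕b10⊕b11⊕b14⊕b15 = 0⊕0⊕1⊕0⊕1⊕1⊕0⊕1 = 0
s4: b4⊕b5⊕b6⊕b7⊕b12⊕b13⊕b14⊕b15 = 1⊕0⊕1⊕0⊕0⊕1⊕0⊕1 = 0
s8: b8⊕b9⊕b10⊕b11⊕b12⊕b13⊕b14⊕b15 = 0⊕0⊕1⊕1⊕0⊕1⊕0⊕1 = 0
Syndrome (s8...s1) = 0000 → position 0 (no error).
Overall parity (XOR of all 16 bits, including p0): 1⊕1⊕0⊕0⊕1⊕0⊕1⊕0⊕0⊕0⊕1⊕1⊕0⊕1⊕0⊕1 = 0
Overall=0, syndrome position=0 → no error.

none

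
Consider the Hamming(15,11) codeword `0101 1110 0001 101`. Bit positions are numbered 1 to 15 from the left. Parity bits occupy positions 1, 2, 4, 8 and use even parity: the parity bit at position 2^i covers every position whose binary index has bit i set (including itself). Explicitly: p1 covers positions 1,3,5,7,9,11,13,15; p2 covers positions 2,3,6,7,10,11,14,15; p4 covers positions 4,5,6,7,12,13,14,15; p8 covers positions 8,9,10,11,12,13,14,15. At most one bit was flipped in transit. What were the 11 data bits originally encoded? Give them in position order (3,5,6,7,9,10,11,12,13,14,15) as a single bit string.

01110000101

s1: b1⊕b3⊕b5⊕b7⊕b9⊕b11⊕b13⊕b15 = 0⊕0⊕1⊕1⊕0⊕0⊕1⊕1 = 0
s2: b2⊕b3⊕b6⊕b7⊕b10⊕b11⊕b14⊕b15 = 1⊕0⊕1⊕1⊕0⊕0⊕0⊕1 = 0
s4: b4⊕b5⊕b6⊕b7⊕b12⊕b13⊕b14⊕b15 = 1⊕1⊕1⊕1⊕1⊕1⊕0⊕1 = 1
s8: b8⊕b9⊕b10⊕b11⊕b12⊕b13⊕b14⊕b15 = 0⊕0⊕0⊕0⊕1⊕1⊕0⊕1 = 1
Syndrome (s8...s1) = 1100 → position 12.
Flip bit 12: corrected codeword = 010111100000101
Data bits at positions 3,5,6,7,9,10,11,12,13,14,15: 01110000101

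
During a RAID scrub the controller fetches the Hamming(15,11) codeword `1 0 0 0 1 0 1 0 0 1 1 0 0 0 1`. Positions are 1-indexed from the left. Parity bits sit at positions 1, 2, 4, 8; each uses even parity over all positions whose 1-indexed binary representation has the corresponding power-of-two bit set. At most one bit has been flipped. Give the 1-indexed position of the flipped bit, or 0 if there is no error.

s1: b1⊕b3⊕b5⊕b7⊕b9⊕b11⊕b13⊕b15 = 1⊕0⊕1⊕1⊕0⊕1⊕0⊕1 = 1
s2: b2⊕b3⊕b6⊕b7⊕b10⊕b11⊕b14⊕b15 = 0⊕0⊕0⊕1⊕1⊕1⊕0⊕1 = 0
s4: b4⊕b5⊕b6⊕b7⊕b12⊕b13⊕b14⊕b15 = 0⊕1⊕0⊕1⊕0⊕0⊕0⊕1 = 1
s8: b8⊕b9⊕b10⊕b11⊕b12⊕b13⊕b14⊕b15 = 0⊕0⊕1⊕1⊕0⊕0⊕0⊕1 = 1
Syndrome (s8...s1) = 1101 → position 13.

13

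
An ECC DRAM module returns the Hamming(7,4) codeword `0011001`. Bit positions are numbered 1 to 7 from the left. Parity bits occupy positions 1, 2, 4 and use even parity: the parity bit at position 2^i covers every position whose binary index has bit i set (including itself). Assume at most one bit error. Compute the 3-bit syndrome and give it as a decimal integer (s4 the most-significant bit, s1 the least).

s1: b1⊕b3⊕b5⊕b7 = 0⊕1⊕0⊕1 = 0
s2: b2⊕b3⊕b6⊕b7 = 0⊕1⊕0⊕1 = 0
s4: b4⊕b5⊕b6⊕b7 = 1⊕0⊕0⊕1 = 0
Syndrome (s4...s1) = 000 → position 0 (no error).

0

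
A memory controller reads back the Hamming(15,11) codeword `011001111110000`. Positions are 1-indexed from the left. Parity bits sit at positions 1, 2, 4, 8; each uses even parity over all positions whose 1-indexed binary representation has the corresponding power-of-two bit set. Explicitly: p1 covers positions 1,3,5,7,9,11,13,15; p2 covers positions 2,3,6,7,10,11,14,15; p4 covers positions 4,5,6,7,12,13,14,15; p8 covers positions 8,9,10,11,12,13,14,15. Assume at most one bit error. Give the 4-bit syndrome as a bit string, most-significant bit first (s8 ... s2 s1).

0000

s1: b1⊕b3⊕b5⊕b7⊕b9⊕b11⊕b13⊕b15 = 0⊕1⊕0⊕1⊕1⊕1⊕0⊕0 = 0
s2: b2⊕b3⊕b6⊕b7⊕b10⊕b11⊕b14⊕b15 = 1⊕1⊕1⊕1⊕1⊕1⊕0⊕0 = 0
s4: b4⊕b5⊕b6⊕b7⊕b12⊕b13⊕b14⊕b15 = 0⊕0⊕1⊕1⊕0⊕0⊕0⊕0 = 0
s8: b8⊕b9⊕b10⊕b11⊕b12⊕b13⊕b14⊕b15 = 1⊕1⊕1⊕1⊕0⊕0⊕0⊕0 = 0
Syndrome (s8...s1) = 0000 → position 0 (no error).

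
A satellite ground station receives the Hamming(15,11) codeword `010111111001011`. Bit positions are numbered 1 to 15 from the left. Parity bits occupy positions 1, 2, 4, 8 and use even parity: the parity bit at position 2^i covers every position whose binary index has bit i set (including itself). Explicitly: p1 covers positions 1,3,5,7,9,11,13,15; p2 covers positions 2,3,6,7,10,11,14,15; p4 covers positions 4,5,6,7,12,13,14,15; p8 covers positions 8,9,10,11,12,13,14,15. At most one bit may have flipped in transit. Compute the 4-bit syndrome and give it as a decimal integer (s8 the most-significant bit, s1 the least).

14

s1: b1⊕b3⊕b5⊕b7⊕b9⊕b11⊕b13⊕b15 = 0⊕0⊕1⊕1⊕1⊕0⊕0⊕1 = 0
s2: b2⊕b3⊕b6⊕b7⊕b10⊕b11⊕b14⊕b15 = 1⊕0⊕1⊕1⊕0⊕0⊕1⊕1 = 1
s4: b4⊕b5⊕b6⊕b7⊕b12⊕b13⊕b14⊕b15 = 1⊕1⊕1⊕1⊕1⊕0⊕1⊕1 = 1
s8: b8⊕b9⊕b10⊕b11⊕b12⊕b13⊕b14⊕b15 = 1⊕1⊕0⊕0⊕1⊕0⊕1⊕1 = 1
Syndrome (s8...s1) = 1110 → position 14.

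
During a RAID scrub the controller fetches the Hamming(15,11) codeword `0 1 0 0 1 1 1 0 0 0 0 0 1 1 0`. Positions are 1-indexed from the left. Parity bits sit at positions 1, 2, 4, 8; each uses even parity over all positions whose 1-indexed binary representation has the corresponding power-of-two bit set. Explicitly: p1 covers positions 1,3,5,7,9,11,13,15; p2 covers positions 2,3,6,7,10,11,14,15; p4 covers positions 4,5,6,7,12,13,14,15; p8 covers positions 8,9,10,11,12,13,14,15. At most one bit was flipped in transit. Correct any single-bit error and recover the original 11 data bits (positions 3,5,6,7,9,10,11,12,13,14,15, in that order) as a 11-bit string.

00110000110

s1: b1⊕b3⊕b5⊕b7⊕b9⊕b11⊕b13⊕b15 = 0⊕0⊕1⊕1⊕0⊕0⊕1⊕0 = 1
s2: b2⊕b3⊕b6⊕b7⊕b10⊕b11⊕b14⊕b15 = 1⊕0⊕1⊕1⊕0⊕0⊕1⊕0 = 0
s4: b4⊕b5⊕b6⊕b7⊕b12⊕b13⊕b14⊕b15 = 0⊕1⊕1⊕1⊕0⊕1⊕1⊕0 = 1
s8: b8⊕b9⊕b10⊕b11⊕b12⊕b13⊕b14⊕b15 = 0⊕0⊕0⊕0⊕0⊕1⊕1⊕0 = 0
Syndrome (s8...s1) = 0101 → position 5.
Flip bit 5: corrected codeword = 010001100000110
Data bits at positions 3,5,6,7,9,10,11,12,13,14,15: 00110000110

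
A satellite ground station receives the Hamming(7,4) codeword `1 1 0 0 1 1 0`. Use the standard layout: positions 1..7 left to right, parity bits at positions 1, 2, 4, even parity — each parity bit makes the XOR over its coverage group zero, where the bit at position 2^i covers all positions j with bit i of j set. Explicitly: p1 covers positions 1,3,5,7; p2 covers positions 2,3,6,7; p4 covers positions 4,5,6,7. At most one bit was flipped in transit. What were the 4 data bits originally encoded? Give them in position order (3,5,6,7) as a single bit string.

0110

s1: b1⊕b3⊕b5⊕b7 = 1⊕0⊕1⊕0 = 0
s2: b2⊕b3⊕b6⊕b7 = 1⊕0⊕1⊕0 = 0
s4: b4⊕b5⊕b6⊕b7 = 0⊕1⊕1⊕0 = 0
Syndrome (s4...s1) = 000 → position 0 (no error).
No correction needed.
Data bits at positions 3,5,6,7: 0110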